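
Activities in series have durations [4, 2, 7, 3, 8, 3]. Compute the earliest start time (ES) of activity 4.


Activity 4 starts after activities 1 through 3 complete.
Predecessor durations: [4, 2, 7]
ES = 4 + 2 + 7 = 13

13


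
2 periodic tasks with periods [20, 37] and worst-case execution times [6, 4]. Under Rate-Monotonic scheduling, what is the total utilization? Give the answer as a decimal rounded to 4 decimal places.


Compute individual utilizations (exact fractions):
  Task 1: C/T = 6/20 = 3/10 (approx. 0.3)
  Task 2: C/T = 4/37 (approx. 0.1081)
Total utilization U = 3/10 + 4/37 = 151/370
Rounded to 4 decimal places: U = 0.4081
RM (Liu & Layland) bound for 2 tasks = 0.828427; compare with U = 151/370 (approx. 0.408108)
U <= bound, so schedulable by RM sufficient condition.

0.4081


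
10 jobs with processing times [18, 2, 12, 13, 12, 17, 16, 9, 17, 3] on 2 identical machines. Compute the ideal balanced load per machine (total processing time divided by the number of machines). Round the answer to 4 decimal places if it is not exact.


Total processing time = 18 + 2 + 12 + 13 + 12 + 17 + 16 + 9 + 17 + 3 = 119
Number of machines = 2
Ideal balanced load = 119 / 2 = 59.5

59.5


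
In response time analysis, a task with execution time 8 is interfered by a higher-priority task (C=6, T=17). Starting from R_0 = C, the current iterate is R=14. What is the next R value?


R_next = C + ceil(R_prev / T_hp) * C_hp
ceil(14 / 17) = ceil(0.8235) = 1
Interference = 1 * 6 = 6
R_next = 8 + 6 = 14
R_next = R_prev, so the iteration has converged (response time = 14).

14


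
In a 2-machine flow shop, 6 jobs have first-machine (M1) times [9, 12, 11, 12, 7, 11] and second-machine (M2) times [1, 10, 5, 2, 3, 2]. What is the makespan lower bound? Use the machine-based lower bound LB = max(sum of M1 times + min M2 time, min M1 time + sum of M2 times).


LB1 = sum(M1 times) + min(M2 times) = 62 + 1 = 63
LB2 = min(M1 times) + sum(M2 times) = 7 + 23 = 30
Lower bound = max(LB1, LB2) = max(63, 30) = 63

63


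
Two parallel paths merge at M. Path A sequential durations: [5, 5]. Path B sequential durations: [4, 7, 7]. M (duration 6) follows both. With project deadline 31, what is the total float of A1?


Forward pass: ES(A1) = sum of predecessors on chain A = 0
EF = ES + duration = 0 + 5 = 5
Backward pass: LF(M) = deadline = 31; LS(M) = 31 - 6 = 25
LF(A1) = LS(M) - sum(successors on chain A) = 25 - 5 = 20
LS = LF - duration = 20 - 5 = 15
Total float = LS - ES = 15 - 0 = 15

15


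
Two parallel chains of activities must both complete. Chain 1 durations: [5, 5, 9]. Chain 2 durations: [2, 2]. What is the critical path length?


Path A total = 5 + 5 + 9 = 19
Path B total = 2 + 2 = 4
Critical path = longest path = max(19, 4) = 19

19


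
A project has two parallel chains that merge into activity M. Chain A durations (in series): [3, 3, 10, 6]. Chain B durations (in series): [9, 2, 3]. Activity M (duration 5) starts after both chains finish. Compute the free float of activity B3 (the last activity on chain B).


ES(B3) = sum of predecessors on chain B = 11
EF(B3) = ES + duration = 11 + 3 = 14
Successor of B3 is M. ES(M) = max(sum(A), sum(B)) = max(22, 14) = 22
Free float = ES(successor) - EF(current) = 22 - 14 = 8

8


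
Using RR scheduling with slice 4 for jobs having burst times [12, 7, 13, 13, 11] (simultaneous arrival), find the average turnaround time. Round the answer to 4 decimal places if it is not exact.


Time quantum = 4
Execution trace:
  J1 runs 4 units, time = 4
  J2 runs 4 units, time = 8
  J3 runs 4 units, time = 12
  J4 runs 4 units, time = 16
  J5 runs 4 units, time = 20
  J1 runs 4 units, time = 24
  J2 runs 3 units, time = 27
  J3 runs 4 units, time = 31
  J4 runs 4 units, time = 35
  J5 runs 4 units, time = 39
  J1 runs 4 units, time = 43
  J3 runs 4 units, time = 47
  J4 runs 4 units, time = 51
  J5 runs 3 units, time = 54
  J3 runs 1 units, time = 55
  J4 runs 1 units, time = 56
Finish times: [43, 27, 55, 56, 54]
Average turnaround = 235/5 = 47.0

47.0


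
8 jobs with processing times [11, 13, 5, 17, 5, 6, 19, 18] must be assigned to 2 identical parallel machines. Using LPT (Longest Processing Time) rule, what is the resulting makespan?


Sort jobs in decreasing order (LPT): [19, 18, 17, 13, 11, 6, 5, 5]
Assign each job to the least loaded machine:
  Machine 1: jobs [19, 13, 11, 5], load = 48
  Machine 2: jobs [18, 17, 6, 5], load = 46
Makespan = max load = 48

48


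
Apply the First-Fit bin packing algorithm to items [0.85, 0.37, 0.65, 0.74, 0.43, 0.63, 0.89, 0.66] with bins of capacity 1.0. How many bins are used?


Place items sequentially using First-Fit:
  Item 0.85 -> new Bin 1
  Item 0.37 -> new Bin 2
  Item 0.65 -> new Bin 3
  Item 0.74 -> new Bin 4
  Item 0.43 -> Bin 2 (now 0.8)
  Item 0.63 -> new Bin 5
  Item 0.89 -> new Bin 6
  Item 0.66 -> new Bin 7
Total bins used = 7

7


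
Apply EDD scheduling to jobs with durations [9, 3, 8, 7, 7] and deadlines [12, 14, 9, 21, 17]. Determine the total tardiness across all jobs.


Sort by due date (EDD order): [(8, 9), (9, 12), (3, 14), (7, 17), (7, 21)]
Compute completion times and tardiness:
  Job 1: p=8, d=9, C=8, tardiness=max(0,8-9)=0
  Job 2: p=9, d=12, C=17, tardiness=max(0,17-12)=5
  Job 3: p=3, d=14, C=20, tardiness=max(0,20-14)=6
  Job 4: p=7, d=17, C=27, tardiness=max(0,27-17)=10
  Job 5: p=7, d=21, C=34, tardiness=max(0,34-21)=13
Total tardiness = 34

34


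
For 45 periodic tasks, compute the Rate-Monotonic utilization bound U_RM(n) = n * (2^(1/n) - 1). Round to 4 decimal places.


Compute 2^(1/45) = 1.0155225125
Subtract 1: 1.0155225125 - 1 = 0.0155225125
Multiply by n: 45 * 0.0155225125 = 0.6985130625
Round to 4 dp: 0.6985

0.6985


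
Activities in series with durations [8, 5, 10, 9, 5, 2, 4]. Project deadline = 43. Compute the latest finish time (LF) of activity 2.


LF(activity 2) = deadline - sum of successor durations
Successors: activities 3 through 7 with durations [10, 9, 5, 2, 4]
Sum of successor durations = 30
LF = 43 - 30 = 13

13


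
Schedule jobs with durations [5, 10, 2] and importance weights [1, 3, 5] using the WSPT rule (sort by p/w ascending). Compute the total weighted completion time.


Compute p/w ratios and sort ascending (WSPT): [(2, 5), (10, 3), (5, 1)]
Compute weighted completion times:
  Job (p=2,w=5): C=2, w*C=5*2=10
  Job (p=10,w=3): C=12, w*C=3*12=36
  Job (p=5,w=1): C=17, w*C=1*17=17
Total weighted completion time = 63

63


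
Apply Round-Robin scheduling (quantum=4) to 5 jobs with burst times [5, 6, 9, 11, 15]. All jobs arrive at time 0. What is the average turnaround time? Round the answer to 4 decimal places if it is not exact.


Time quantum = 4
Execution trace:
  J1 runs 4 units, time = 4
  J2 runs 4 units, time = 8
  J3 runs 4 units, time = 12
  J4 runs 4 units, time = 16
  J5 runs 4 units, time = 20
  J1 runs 1 units, time = 21
  J2 runs 2 units, time = 23
  J3 runs 4 units, time = 27
  J4 runs 4 units, time = 31
  J5 runs 4 units, time = 35
  J3 runs 1 units, time = 36
  J4 runs 3 units, time = 39
  J5 runs 4 units, time = 43
  J5 runs 3 units, time = 46
Finish times: [21, 23, 36, 39, 46]
Average turnaround = 165/5 = 33.0

33.0


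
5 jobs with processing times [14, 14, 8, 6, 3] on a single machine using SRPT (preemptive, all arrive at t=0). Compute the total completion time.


Since all jobs arrive at t=0, SRPT equals SPT ordering.
SPT order: [3, 6, 8, 14, 14]
Completion times:
  Job 1: p=3, C=3
  Job 2: p=6, C=9
  Job 3: p=8, C=17
  Job 4: p=14, C=31
  Job 5: p=14, C=45
Total completion time = 3 + 9 + 17 + 31 + 45 = 105

105


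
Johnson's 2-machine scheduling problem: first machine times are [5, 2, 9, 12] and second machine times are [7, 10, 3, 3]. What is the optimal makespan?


Apply Johnson's rule:
  Group 1 (a <= b): [(2, 2, 10), (1, 5, 7)]
  Group 2 (a > b): [(3, 9, 3), (4, 12, 3)]
Optimal job order: [2, 1, 3, 4]
Schedule:
  Job 2: M1 done at 2, M2 done at 12
  Job 1: M1 done at 7, M2 done at 19
  Job 3: M1 done at 16, M2 done at 22
  Job 4: M1 done at 28, M2 done at 31
Makespan = 31

31


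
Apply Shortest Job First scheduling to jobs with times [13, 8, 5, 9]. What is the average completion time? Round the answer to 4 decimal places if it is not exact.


SJF order (ascending): [5, 8, 9, 13]
Completion times:
  Job 1: burst=5, C=5
  Job 2: burst=8, C=13
  Job 3: burst=9, C=22
  Job 4: burst=13, C=35
Average completion = 75/4 = 18.75

18.75


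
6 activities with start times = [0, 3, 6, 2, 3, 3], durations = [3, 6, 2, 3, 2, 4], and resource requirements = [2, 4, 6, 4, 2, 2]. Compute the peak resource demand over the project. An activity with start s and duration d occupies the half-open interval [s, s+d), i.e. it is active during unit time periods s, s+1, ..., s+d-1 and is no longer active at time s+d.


Each activity i is active on [start_i, start_i + duration_i).
Compute total resource usage per time slot:
  t=0: active resources = [2], total = 2
  t=1: active resources = [2], total = 2
  t=2: active resources = [2, 4], total = 6
  t=3: active resources = [4, 4, 2, 2], total = 12
  t=4: active resources = [4, 4, 2, 2], total = 12
  t=5: active resources = [4, 2], total = 6
  t=6: active resources = [4, 6, 2], total = 12
  t=7: active resources = [4, 6], total = 10
  t=8: active resources = [4], total = 4
Peak resource demand = 12

12


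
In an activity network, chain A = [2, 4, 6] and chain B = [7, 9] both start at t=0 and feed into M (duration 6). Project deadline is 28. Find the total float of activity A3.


Forward pass: ES(A3) = sum of predecessors on chain A = 6
EF = ES + duration = 6 + 6 = 12
Backward pass: LF(M) = deadline = 28; LS(M) = 28 - 6 = 22
LF(A3) = LS(M) - sum(successors on chain A) = 22 - 0 = 22
LS = LF - duration = 22 - 6 = 16
Total float = LS - ES = 16 - 6 = 10

10


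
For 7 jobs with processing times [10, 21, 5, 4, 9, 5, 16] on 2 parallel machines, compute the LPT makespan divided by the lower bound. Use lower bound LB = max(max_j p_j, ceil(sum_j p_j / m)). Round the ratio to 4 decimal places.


LPT order: [21, 16, 10, 9, 5, 5, 4]
Machine loads after assignment: [35, 35]
LPT makespan = 35
Lower bound = max(max_job, ceil(total/2)) = max(21, 35) = 35
Ratio = 35 / 35 = 1.0

1.0


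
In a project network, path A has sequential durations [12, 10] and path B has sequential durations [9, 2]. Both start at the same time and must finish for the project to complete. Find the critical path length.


Path A total = 12 + 10 = 22
Path B total = 9 + 2 = 11
Critical path = longest path = max(22, 11) = 22

22


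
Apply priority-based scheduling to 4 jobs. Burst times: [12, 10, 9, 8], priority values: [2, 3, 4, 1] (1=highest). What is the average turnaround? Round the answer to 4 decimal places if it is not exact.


Sort by priority (ascending = highest first):
Order: [(1, 8), (2, 12), (3, 10), (4, 9)]
Completion times:
  Priority 1, burst=8, C=8
  Priority 2, burst=12, C=20
  Priority 3, burst=10, C=30
  Priority 4, burst=9, C=39
Average turnaround = 97/4 = 24.25

24.25


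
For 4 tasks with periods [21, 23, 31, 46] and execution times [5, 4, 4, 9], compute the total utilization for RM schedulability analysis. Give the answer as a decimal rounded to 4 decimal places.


Compute individual utilizations (exact fractions):
  Task 1: C/T = 5/21 (approx. 0.2381)
  Task 2: C/T = 4/23 (approx. 0.1739)
  Task 3: C/T = 4/31 (approx. 0.129)
  Task 4: C/T = 9/46 (approx. 0.1957)
Total utilization U = 5/21 + 4/23 + 4/31 + 9/46 = 22061/29946
Rounded to 4 decimal places: U = 0.7367
RM (Liu & Layland) bound for 4 tasks = 0.756828; compare with U = 22061/29946 (approx. 0.736693)
U <= bound, so schedulable by RM sufficient condition.

0.7367


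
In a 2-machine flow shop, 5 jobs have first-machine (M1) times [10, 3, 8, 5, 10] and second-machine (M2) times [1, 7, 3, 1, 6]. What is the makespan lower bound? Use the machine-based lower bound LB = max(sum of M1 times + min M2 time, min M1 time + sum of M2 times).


LB1 = sum(M1 times) + min(M2 times) = 36 + 1 = 37
LB2 = min(M1 times) + sum(M2 times) = 3 + 18 = 21
Lower bound = max(LB1, LB2) = max(37, 21) = 37

37


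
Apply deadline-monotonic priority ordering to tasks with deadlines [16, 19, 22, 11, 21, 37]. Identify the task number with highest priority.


Sort tasks by relative deadline (ascending):
  Task 4: deadline = 11
  Task 1: deadline = 16
  Task 2: deadline = 19
  Task 5: deadline = 21
  Task 3: deadline = 22
  Task 6: deadline = 37
Priority order (highest first): [4, 1, 2, 5, 3, 6]
Highest priority task = 4

4


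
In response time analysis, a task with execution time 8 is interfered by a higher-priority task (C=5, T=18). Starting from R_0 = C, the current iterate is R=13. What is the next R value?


R_next = C + ceil(R_prev / T_hp) * C_hp
ceil(13 / 18) = ceil(0.7222) = 1
Interference = 1 * 5 = 5
R_next = 8 + 5 = 13
R_next = R_prev, so the iteration has converged (response time = 13).

13


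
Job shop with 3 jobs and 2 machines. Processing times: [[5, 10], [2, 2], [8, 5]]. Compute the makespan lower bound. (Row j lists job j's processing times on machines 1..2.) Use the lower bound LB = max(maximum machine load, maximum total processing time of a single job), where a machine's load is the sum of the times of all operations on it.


Machine loads:
  Machine 1: 5 + 2 + 8 = 15
  Machine 2: 10 + 2 + 5 = 17
Max machine load = 17
Job totals:
  Job 1: 15
  Job 2: 4
  Job 3: 13
Max job total = 15
Lower bound = max(17, 15) = 17

17


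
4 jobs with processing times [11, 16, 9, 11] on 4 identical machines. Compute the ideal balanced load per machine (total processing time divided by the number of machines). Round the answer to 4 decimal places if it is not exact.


Total processing time = 11 + 16 + 9 + 11 = 47
Number of machines = 4
Ideal balanced load = 47 / 4 = 11.75

11.75


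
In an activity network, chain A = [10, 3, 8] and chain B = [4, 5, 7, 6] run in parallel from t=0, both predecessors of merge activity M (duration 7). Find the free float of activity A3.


ES(A3) = sum of predecessors on chain A = 13
EF(A3) = ES + duration = 13 + 8 = 21
Successor of A3 is M. ES(M) = max(sum(A), sum(B)) = max(21, 22) = 22
Free float = ES(successor) - EF(current) = 22 - 21 = 1

1


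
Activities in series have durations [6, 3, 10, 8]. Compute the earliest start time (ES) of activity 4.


Activity 4 starts after activities 1 through 3 complete.
Predecessor durations: [6, 3, 10]
ES = 6 + 3 + 10 = 19

19


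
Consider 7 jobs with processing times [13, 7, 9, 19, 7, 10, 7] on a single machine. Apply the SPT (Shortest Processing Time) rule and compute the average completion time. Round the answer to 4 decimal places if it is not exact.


Sort jobs by processing time (SPT order): [7, 7, 7, 9, 10, 13, 19]
Compute completion times sequentially:
  Job 1: processing = 7, completes at 7
  Job 2: processing = 7, completes at 14
  Job 3: processing = 7, completes at 21
  Job 4: processing = 9, completes at 30
  Job 5: processing = 10, completes at 40
  Job 6: processing = 13, completes at 53
  Job 7: processing = 19, completes at 72
Sum of completion times = 237
Average completion time = 237/7 = 33.8571

33.8571


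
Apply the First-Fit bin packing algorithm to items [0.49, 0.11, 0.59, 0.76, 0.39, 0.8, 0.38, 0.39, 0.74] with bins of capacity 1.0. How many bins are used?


Place items sequentially using First-Fit:
  Item 0.49 -> new Bin 1
  Item 0.11 -> Bin 1 (now 0.6)
  Item 0.59 -> new Bin 2
  Item 0.76 -> new Bin 3
  Item 0.39 -> Bin 1 (now 0.99)
  Item 0.8 -> new Bin 4
  Item 0.38 -> Bin 2 (now 0.97)
  Item 0.39 -> new Bin 5
  Item 0.74 -> new Bin 6
Total bins used = 6

6


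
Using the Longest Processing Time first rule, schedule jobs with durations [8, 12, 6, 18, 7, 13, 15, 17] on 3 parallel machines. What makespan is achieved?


Sort jobs in decreasing order (LPT): [18, 17, 15, 13, 12, 8, 7, 6]
Assign each job to the least loaded machine:
  Machine 1: jobs [18, 8, 7], load = 33
  Machine 2: jobs [17, 12], load = 29
  Machine 3: jobs [15, 13, 6], load = 34
Makespan = max load = 34

34


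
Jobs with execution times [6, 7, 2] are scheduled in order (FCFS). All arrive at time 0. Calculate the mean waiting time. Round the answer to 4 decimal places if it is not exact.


FCFS order (as given): [6, 7, 2]
Waiting times:
  Job 1: wait = 0
  Job 2: wait = 6
  Job 3: wait = 13
Sum of waiting times = 19
Average waiting time = 19/3 = 6.3333

6.3333


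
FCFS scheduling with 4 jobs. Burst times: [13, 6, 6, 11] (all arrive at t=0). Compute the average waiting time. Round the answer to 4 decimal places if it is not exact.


FCFS order (as given): [13, 6, 6, 11]
Waiting times:
  Job 1: wait = 0
  Job 2: wait = 13
  Job 3: wait = 19
  Job 4: wait = 25
Sum of waiting times = 57
Average waiting time = 57/4 = 14.25

14.25


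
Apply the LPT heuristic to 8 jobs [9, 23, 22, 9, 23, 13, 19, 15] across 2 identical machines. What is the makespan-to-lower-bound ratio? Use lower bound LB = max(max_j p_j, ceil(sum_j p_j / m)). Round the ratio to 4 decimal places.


LPT order: [23, 23, 22, 19, 15, 13, 9, 9]
Machine loads after assignment: [67, 66]
LPT makespan = 67
Lower bound = max(max_job, ceil(total/2)) = max(23, 67) = 67
Ratio = 67 / 67 = 1.0

1.0


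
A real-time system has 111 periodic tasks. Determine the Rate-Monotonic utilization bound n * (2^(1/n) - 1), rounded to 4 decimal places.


Compute 2^(1/111) = 1.0062641072
Subtract 1: 1.0062641072 - 1 = 0.0062641072
Multiply by n: 111 * 0.0062641072 = 0.6953158992
Round to 4 dp: 0.6953

0.6953


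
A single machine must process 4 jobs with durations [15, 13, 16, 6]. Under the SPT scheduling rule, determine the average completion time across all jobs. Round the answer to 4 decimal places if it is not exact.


Sort jobs by processing time (SPT order): [6, 13, 15, 16]
Compute completion times sequentially:
  Job 1: processing = 6, completes at 6
  Job 2: processing = 13, completes at 19
  Job 3: processing = 15, completes at 34
  Job 4: processing = 16, completes at 50
Sum of completion times = 109
Average completion time = 109/4 = 27.25

27.25


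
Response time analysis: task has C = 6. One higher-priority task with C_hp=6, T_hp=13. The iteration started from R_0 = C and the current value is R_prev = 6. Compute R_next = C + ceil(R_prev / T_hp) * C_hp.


R_next = C + ceil(R_prev / T_hp) * C_hp
ceil(6 / 13) = ceil(0.4615) = 1
Interference = 1 * 6 = 6
R_next = 6 + 6 = 12

12


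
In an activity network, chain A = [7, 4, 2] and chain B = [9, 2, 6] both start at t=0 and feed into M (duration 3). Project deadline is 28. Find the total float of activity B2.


Forward pass: ES(B2) = sum of predecessors on chain B = 9
EF = ES + duration = 9 + 2 = 11
Backward pass: LF(M) = deadline = 28; LS(M) = 28 - 3 = 25
LF(B2) = LS(M) - sum(successors on chain B) = 25 - 6 = 19
LS = LF - duration = 19 - 2 = 17
Total float = LS - ES = 17 - 9 = 8

8


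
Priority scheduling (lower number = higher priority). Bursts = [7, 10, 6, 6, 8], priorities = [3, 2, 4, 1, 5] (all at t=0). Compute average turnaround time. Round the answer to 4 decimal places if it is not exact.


Sort by priority (ascending = highest first):
Order: [(1, 6), (2, 10), (3, 7), (4, 6), (5, 8)]
Completion times:
  Priority 1, burst=6, C=6
  Priority 2, burst=10, C=16
  Priority 3, burst=7, C=23
  Priority 4, burst=6, C=29
  Priority 5, burst=8, C=37
Average turnaround = 111/5 = 22.2

22.2


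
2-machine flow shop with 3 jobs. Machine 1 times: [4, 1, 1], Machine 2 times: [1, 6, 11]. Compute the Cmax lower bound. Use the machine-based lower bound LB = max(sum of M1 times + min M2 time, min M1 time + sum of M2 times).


LB1 = sum(M1 times) + min(M2 times) = 6 + 1 = 7
LB2 = min(M1 times) + sum(M2 times) = 1 + 18 = 19
Lower bound = max(LB1, LB2) = max(7, 19) = 19

19


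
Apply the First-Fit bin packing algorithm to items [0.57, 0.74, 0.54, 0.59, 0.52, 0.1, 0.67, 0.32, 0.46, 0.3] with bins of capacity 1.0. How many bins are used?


Place items sequentially using First-Fit:
  Item 0.57 -> new Bin 1
  Item 0.74 -> new Bin 2
  Item 0.54 -> new Bin 3
  Item 0.59 -> new Bin 4
  Item 0.52 -> new Bin 5
  Item 0.1 -> Bin 1 (now 0.67)
  Item 0.67 -> new Bin 6
  Item 0.32 -> Bin 1 (now 0.99)
  Item 0.46 -> Bin 3 (now 1.0)
  Item 0.3 -> Bin 4 (now 0.89)
Total bins used = 6

6


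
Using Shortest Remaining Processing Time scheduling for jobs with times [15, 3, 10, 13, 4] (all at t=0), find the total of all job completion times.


Since all jobs arrive at t=0, SRPT equals SPT ordering.
SPT order: [3, 4, 10, 13, 15]
Completion times:
  Job 1: p=3, C=3
  Job 2: p=4, C=7
  Job 3: p=10, C=17
  Job 4: p=13, C=30
  Job 5: p=15, C=45
Total completion time = 3 + 7 + 17 + 30 + 45 = 102

102


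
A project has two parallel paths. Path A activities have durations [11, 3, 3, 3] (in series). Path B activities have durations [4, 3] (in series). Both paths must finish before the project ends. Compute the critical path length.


Path A total = 11 + 3 + 3 + 3 = 20
Path B total = 4 + 3 = 7
Critical path = longest path = max(20, 7) = 20

20


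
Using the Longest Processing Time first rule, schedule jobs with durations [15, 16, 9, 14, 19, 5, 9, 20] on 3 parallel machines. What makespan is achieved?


Sort jobs in decreasing order (LPT): [20, 19, 16, 15, 14, 9, 9, 5]
Assign each job to the least loaded machine:
  Machine 1: jobs [20, 9, 9], load = 38
  Machine 2: jobs [19, 14], load = 33
  Machine 3: jobs [16, 15, 5], load = 36
Makespan = max load = 38

38


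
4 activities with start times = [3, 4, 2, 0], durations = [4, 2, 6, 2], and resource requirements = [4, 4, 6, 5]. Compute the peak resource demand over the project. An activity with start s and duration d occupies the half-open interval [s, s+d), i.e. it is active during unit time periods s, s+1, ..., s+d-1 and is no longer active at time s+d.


Each activity i is active on [start_i, start_i + duration_i).
Compute total resource usage per time slot:
  t=0: active resources = [5], total = 5
  t=1: active resources = [5], total = 5
  t=2: active resources = [6], total = 6
  t=3: active resources = [4, 6], total = 10
  t=4: active resources = [4, 4, 6], total = 14
  t=5: active resources = [4, 4, 6], total = 14
  t=6: active resources = [4, 6], total = 10
  t=7: active resources = [6], total = 6
Peak resource demand = 14

14


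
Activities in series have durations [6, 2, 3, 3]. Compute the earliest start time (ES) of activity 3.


Activity 3 starts after activities 1 through 2 complete.
Predecessor durations: [6, 2]
ES = 6 + 2 = 8

8


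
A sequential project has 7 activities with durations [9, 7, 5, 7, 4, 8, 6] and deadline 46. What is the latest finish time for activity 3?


LF(activity 3) = deadline - sum of successor durations
Successors: activities 4 through 7 with durations [7, 4, 8, 6]
Sum of successor durations = 25
LF = 46 - 25 = 21

21


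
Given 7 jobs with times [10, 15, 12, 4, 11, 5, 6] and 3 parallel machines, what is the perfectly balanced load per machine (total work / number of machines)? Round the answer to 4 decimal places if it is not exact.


Total processing time = 10 + 15 + 12 + 4 + 11 + 5 + 6 = 63
Number of machines = 3
Ideal balanced load = 63 / 3 = 21.0

21.0


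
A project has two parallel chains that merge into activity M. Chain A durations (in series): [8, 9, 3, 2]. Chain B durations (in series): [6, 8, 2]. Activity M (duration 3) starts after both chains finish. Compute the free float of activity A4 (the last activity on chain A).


ES(A4) = sum of predecessors on chain A = 20
EF(A4) = ES + duration = 20 + 2 = 22
Successor of A4 is M. ES(M) = max(sum(A), sum(B)) = max(22, 16) = 22
Free float = ES(successor) - EF(current) = 22 - 22 = 0

0


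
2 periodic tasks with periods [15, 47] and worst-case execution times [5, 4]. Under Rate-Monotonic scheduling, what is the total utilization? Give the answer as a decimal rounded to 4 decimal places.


Compute individual utilizations (exact fractions):
  Task 1: C/T = 5/15 = 1/3 (approx. 0.3333)
  Task 2: C/T = 4/47 (approx. 0.0851)
Total utilization U = 1/3 + 4/47 = 59/141
Rounded to 4 decimal places: U = 0.4184
RM (Liu & Layland) bound for 2 tasks = 0.828427; compare with U = 59/141 (approx. 0.418440)
U <= bound, so schedulable by RM sufficient condition.

0.4184


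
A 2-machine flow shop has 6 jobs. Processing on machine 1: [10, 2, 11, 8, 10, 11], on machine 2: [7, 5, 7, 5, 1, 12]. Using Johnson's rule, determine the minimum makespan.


Apply Johnson's rule:
  Group 1 (a <= b): [(2, 2, 5), (6, 11, 12)]
  Group 2 (a > b): [(1, 10, 7), (3, 11, 7), (4, 8, 5), (5, 10, 1)]
Optimal job order: [2, 6, 1, 3, 4, 5]
Schedule:
  Job 2: M1 done at 2, M2 done at 7
  Job 6: M1 done at 13, M2 done at 25
  Job 1: M1 done at 23, M2 done at 32
  Job 3: M1 done at 34, M2 done at 41
  Job 4: M1 done at 42, M2 done at 47
  Job 5: M1 done at 52, M2 done at 53
Makespan = 53

53


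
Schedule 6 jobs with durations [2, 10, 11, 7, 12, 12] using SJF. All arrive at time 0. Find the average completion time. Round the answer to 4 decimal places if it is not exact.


SJF order (ascending): [2, 7, 10, 11, 12, 12]
Completion times:
  Job 1: burst=2, C=2
  Job 2: burst=7, C=9
  Job 3: burst=10, C=19
  Job 4: burst=11, C=30
  Job 5: burst=12, C=42
  Job 6: burst=12, C=54
Average completion = 156/6 = 26.0

26.0


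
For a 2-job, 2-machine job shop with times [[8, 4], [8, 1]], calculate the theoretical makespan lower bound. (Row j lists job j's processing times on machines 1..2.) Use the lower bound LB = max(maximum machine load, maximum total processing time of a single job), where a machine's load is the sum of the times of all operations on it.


Machine loads:
  Machine 1: 8 + 8 = 16
  Machine 2: 4 + 1 = 5
Max machine load = 16
Job totals:
  Job 1: 12
  Job 2: 9
Max job total = 12
Lower bound = max(16, 12) = 16

16


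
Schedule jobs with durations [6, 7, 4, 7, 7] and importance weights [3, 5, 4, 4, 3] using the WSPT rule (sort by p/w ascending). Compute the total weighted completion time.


Compute p/w ratios and sort ascending (WSPT): [(4, 4), (7, 5), (7, 4), (6, 3), (7, 3)]
Compute weighted completion times:
  Job (p=4,w=4): C=4, w*C=4*4=16
  Job (p=7,w=5): C=11, w*C=5*11=55
  Job (p=7,w=4): C=18, w*C=4*18=72
  Job (p=6,w=3): C=24, w*C=3*24=72
  Job (p=7,w=3): C=31, w*C=3*31=93
Total weighted completion time = 308

308


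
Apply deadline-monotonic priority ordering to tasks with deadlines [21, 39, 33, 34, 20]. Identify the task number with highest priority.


Sort tasks by relative deadline (ascending):
  Task 5: deadline = 20
  Task 1: deadline = 21
  Task 3: deadline = 33
  Task 4: deadline = 34
  Task 2: deadline = 39
Priority order (highest first): [5, 1, 3, 4, 2]
Highest priority task = 5

5


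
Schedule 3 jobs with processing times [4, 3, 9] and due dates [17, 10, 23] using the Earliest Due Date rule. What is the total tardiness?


Sort by due date (EDD order): [(3, 10), (4, 17), (9, 23)]
Compute completion times and tardiness:
  Job 1: p=3, d=10, C=3, tardiness=max(0,3-10)=0
  Job 2: p=4, d=17, C=7, tardiness=max(0,7-17)=0
  Job 3: p=9, d=23, C=16, tardiness=max(0,16-23)=0
Total tardiness = 0

0


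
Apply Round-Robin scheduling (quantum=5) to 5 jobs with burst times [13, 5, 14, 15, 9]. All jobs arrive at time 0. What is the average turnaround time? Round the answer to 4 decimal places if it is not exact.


Time quantum = 5
Execution trace:
  J1 runs 5 units, time = 5
  J2 runs 5 units, time = 10
  J3 runs 5 units, time = 15
  J4 runs 5 units, time = 20
  J5 runs 5 units, time = 25
  J1 runs 5 units, time = 30
  J3 runs 5 units, time = 35
  J4 runs 5 units, time = 40
  J5 runs 4 units, time = 44
  J1 runs 3 units, time = 47
  J3 runs 4 units, time = 51
  J4 runs 5 units, time = 56
Finish times: [47, 10, 51, 56, 44]
Average turnaround = 208/5 = 41.6

41.6


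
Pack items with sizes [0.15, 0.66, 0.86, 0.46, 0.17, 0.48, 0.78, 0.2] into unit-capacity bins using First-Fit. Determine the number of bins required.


Place items sequentially using First-Fit:
  Item 0.15 -> new Bin 1
  Item 0.66 -> Bin 1 (now 0.81)
  Item 0.86 -> new Bin 2
  Item 0.46 -> new Bin 3
  Item 0.17 -> Bin 1 (now 0.98)
  Item 0.48 -> Bin 3 (now 0.94)
  Item 0.78 -> new Bin 4
  Item 0.2 -> Bin 4 (now 0.98)
Total bins used = 4

4


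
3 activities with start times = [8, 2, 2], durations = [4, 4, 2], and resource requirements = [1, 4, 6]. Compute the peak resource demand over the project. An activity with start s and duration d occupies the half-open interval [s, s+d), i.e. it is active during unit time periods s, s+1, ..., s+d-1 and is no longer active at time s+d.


Each activity i is active on [start_i, start_i + duration_i).
Compute total resource usage per time slot:
  t=0: active resources = [], total = 0
  t=1: active resources = [], total = 0
  t=2: active resources = [4, 6], total = 10
  t=3: active resources = [4, 6], total = 10
  t=4: active resources = [4], total = 4
  t=5: active resources = [4], total = 4
  t=6: active resources = [], total = 0
  t=7: active resources = [], total = 0
  t=8: active resources = [1], total = 1
  t=9: active resources = [1], total = 1
  t=10: active resources = [1], total = 1
  t=11: active resources = [1], total = 1
Peak resource demand = 10

10


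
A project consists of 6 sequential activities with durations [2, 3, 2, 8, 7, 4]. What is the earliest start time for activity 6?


Activity 6 starts after activities 1 through 5 complete.
Predecessor durations: [2, 3, 2, 8, 7]
ES = 2 + 3 + 2 + 8 + 7 = 22

22


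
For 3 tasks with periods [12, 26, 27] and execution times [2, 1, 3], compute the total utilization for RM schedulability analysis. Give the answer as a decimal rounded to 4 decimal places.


Compute individual utilizations (exact fractions):
  Task 1: C/T = 2/12 = 1/6 (approx. 0.1667)
  Task 2: C/T = 1/26 (approx. 0.0385)
  Task 3: C/T = 3/27 = 1/9 (approx. 0.1111)
Total utilization U = 1/6 + 1/26 + 1/9 = 37/117
Rounded to 4 decimal places: U = 0.3162
RM (Liu & Layland) bound for 3 tasks = 0.779763; compare with U = 37/117 (approx. 0.316239)
U <= bound, so schedulable by RM sufficient condition.

0.3162


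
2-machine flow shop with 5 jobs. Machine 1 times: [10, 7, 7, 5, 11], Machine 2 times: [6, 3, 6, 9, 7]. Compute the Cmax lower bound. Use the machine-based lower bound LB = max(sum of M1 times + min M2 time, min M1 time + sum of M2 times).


LB1 = sum(M1 times) + min(M2 times) = 40 + 3 = 43
LB2 = min(M1 times) + sum(M2 times) = 5 + 31 = 36
Lower bound = max(LB1, LB2) = max(43, 36) = 43

43


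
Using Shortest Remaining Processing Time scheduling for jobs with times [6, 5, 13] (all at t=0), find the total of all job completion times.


Since all jobs arrive at t=0, SRPT equals SPT ordering.
SPT order: [5, 6, 13]
Completion times:
  Job 1: p=5, C=5
  Job 2: p=6, C=11
  Job 3: p=13, C=24
Total completion time = 5 + 11 + 24 = 40

40


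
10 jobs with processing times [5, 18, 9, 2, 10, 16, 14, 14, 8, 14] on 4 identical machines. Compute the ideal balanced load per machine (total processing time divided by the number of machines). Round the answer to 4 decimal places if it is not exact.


Total processing time = 5 + 18 + 9 + 2 + 10 + 16 + 14 + 14 + 8 + 14 = 110
Number of machines = 4
Ideal balanced load = 110 / 4 = 27.5

27.5


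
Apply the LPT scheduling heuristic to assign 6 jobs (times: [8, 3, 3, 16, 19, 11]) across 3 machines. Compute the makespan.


Sort jobs in decreasing order (LPT): [19, 16, 11, 8, 3, 3]
Assign each job to the least loaded machine:
  Machine 1: jobs [19, 3], load = 22
  Machine 2: jobs [16, 3], load = 19
  Machine 3: jobs [11, 8], load = 19
Makespan = max load = 22

22


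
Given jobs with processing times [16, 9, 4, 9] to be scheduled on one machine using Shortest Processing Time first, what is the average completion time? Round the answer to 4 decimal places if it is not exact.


Sort jobs by processing time (SPT order): [4, 9, 9, 16]
Compute completion times sequentially:
  Job 1: processing = 4, completes at 4
  Job 2: processing = 9, completes at 13
  Job 3: processing = 9, completes at 22
  Job 4: processing = 16, completes at 38
Sum of completion times = 77
Average completion time = 77/4 = 19.25

19.25


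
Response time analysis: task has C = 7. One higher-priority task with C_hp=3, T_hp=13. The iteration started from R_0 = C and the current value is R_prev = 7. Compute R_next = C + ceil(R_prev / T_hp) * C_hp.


R_next = C + ceil(R_prev / T_hp) * C_hp
ceil(7 / 13) = ceil(0.5385) = 1
Interference = 1 * 3 = 3
R_next = 7 + 3 = 10

10


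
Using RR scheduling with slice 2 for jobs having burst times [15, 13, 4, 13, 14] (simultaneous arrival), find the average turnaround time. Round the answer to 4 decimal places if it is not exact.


Time quantum = 2
Execution trace:
  J1 runs 2 units, time = 2
  J2 runs 2 units, time = 4
  J3 runs 2 units, time = 6
  J4 runs 2 units, time = 8
  J5 runs 2 units, time = 10
  J1 runs 2 units, time = 12
  J2 runs 2 units, time = 14
  J3 runs 2 units, time = 16
  J4 runs 2 units, time = 18
  J5 runs 2 units, time = 20
  J1 runs 2 units, time = 22
  J2 runs 2 units, time = 24
  J4 runs 2 units, time = 26
  J5 runs 2 units, time = 28
  J1 runs 2 units, time = 30
  J2 runs 2 units, time = 32
  J4 runs 2 units, time = 34
  J5 runs 2 units, time = 36
  J1 runs 2 units, time = 38
  J2 runs 2 units, time = 40
  J4 runs 2 units, time = 42
  J5 runs 2 units, time = 44
  J1 runs 2 units, time = 46
  J2 runs 2 units, time = 48
  J4 runs 2 units, time = 50
  J5 runs 2 units, time = 52
  J1 runs 2 units, time = 54
  J2 runs 1 units, time = 55
  J4 runs 1 units, time = 56
  J5 runs 2 units, time = 58
  J1 runs 1 units, time = 59
Finish times: [59, 55, 16, 56, 58]
Average turnaround = 244/5 = 48.8

48.8


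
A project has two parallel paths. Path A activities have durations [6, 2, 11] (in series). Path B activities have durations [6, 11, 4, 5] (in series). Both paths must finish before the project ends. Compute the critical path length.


Path A total = 6 + 2 + 11 = 19
Path B total = 6 + 11 + 4 + 5 = 26
Critical path = longest path = max(19, 26) = 26

26


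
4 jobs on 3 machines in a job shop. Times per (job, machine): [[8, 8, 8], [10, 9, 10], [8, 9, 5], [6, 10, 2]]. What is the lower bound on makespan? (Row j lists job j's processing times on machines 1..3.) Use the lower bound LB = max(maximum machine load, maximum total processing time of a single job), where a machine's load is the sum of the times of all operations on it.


Machine loads:
  Machine 1: 8 + 10 + 8 + 6 = 32
  Machine 2: 8 + 9 + 9 + 10 = 36
  Machine 3: 8 + 10 + 5 + 2 = 25
Max machine load = 36
Job totals:
  Job 1: 24
  Job 2: 29
  Job 3: 22
  Job 4: 18
Max job total = 29
Lower bound = max(36, 29) = 36

36


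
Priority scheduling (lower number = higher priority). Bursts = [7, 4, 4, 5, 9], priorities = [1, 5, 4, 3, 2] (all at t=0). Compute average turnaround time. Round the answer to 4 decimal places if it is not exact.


Sort by priority (ascending = highest first):
Order: [(1, 7), (2, 9), (3, 5), (4, 4), (5, 4)]
Completion times:
  Priority 1, burst=7, C=7
  Priority 2, burst=9, C=16
  Priority 3, burst=5, C=21
  Priority 4, burst=4, C=25
  Priority 5, burst=4, C=29
Average turnaround = 98/5 = 19.6

19.6


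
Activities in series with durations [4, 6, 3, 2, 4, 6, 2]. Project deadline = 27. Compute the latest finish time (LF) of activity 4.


LF(activity 4) = deadline - sum of successor durations
Successors: activities 5 through 7 with durations [4, 6, 2]
Sum of successor durations = 12
LF = 27 - 12 = 15

15


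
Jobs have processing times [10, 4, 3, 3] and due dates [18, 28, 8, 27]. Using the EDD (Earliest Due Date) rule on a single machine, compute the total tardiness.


Sort by due date (EDD order): [(3, 8), (10, 18), (3, 27), (4, 28)]
Compute completion times and tardiness:
  Job 1: p=3, d=8, C=3, tardiness=max(0,3-8)=0
  Job 2: p=10, d=18, C=13, tardiness=max(0,13-18)=0
  Job 3: p=3, d=27, C=16, tardiness=max(0,16-27)=0
  Job 4: p=4, d=28, C=20, tardiness=max(0,20-28)=0
Total tardiness = 0

0


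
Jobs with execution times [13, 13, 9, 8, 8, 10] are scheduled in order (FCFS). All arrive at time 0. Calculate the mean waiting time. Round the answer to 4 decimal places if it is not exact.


FCFS order (as given): [13, 13, 9, 8, 8, 10]
Waiting times:
  Job 1: wait = 0
  Job 2: wait = 13
  Job 3: wait = 26
  Job 4: wait = 35
  Job 5: wait = 43
  Job 6: wait = 51
Sum of waiting times = 168
Average waiting time = 168/6 = 28.0

28.0


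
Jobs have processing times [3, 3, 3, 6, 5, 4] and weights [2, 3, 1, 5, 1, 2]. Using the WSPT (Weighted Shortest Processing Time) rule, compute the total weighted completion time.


Compute p/w ratios and sort ascending (WSPT): [(3, 3), (6, 5), (3, 2), (4, 2), (3, 1), (5, 1)]
Compute weighted completion times:
  Job (p=3,w=3): C=3, w*C=3*3=9
  Job (p=6,w=5): C=9, w*C=5*9=45
  Job (p=3,w=2): C=12, w*C=2*12=24
  Job (p=4,w=2): C=16, w*C=2*16=32
  Job (p=3,w=1): C=19, w*C=1*19=19
  Job (p=5,w=1): C=24, w*C=1*24=24
Total weighted completion time = 153

153


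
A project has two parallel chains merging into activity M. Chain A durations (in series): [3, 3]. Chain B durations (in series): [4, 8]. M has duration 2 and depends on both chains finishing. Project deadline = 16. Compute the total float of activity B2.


Forward pass: ES(B2) = sum of predecessors on chain B = 4
EF = ES + duration = 4 + 8 = 12
Backward pass: LF(M) = deadline = 16; LS(M) = 16 - 2 = 14
LF(B2) = LS(M) - sum(successors on chain B) = 14 - 0 = 14
LS = LF - duration = 14 - 8 = 6
Total float = LS - ES = 6 - 4 = 2

2


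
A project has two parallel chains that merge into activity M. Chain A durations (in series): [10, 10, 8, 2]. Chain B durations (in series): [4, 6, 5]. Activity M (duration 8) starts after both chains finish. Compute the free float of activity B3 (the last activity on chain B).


ES(B3) = sum of predecessors on chain B = 10
EF(B3) = ES + duration = 10 + 5 = 15
Successor of B3 is M. ES(M) = max(sum(A), sum(B)) = max(30, 15) = 30
Free float = ES(successor) - EF(current) = 30 - 15 = 15

15


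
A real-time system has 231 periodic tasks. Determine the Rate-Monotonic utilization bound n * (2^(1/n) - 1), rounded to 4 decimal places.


Compute 2^(1/231) = 1.0030051436
Subtract 1: 1.0030051436 - 1 = 0.0030051436
Multiply by n: 231 * 0.0030051436 = 0.6941881716
Round to 4 dp: 0.6942

0.6942


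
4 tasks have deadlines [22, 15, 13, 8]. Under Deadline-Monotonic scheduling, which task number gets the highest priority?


Sort tasks by relative deadline (ascending):
  Task 4: deadline = 8
  Task 3: deadline = 13
  Task 2: deadline = 15
  Task 1: deadline = 22
Priority order (highest first): [4, 3, 2, 1]
Highest priority task = 4

4


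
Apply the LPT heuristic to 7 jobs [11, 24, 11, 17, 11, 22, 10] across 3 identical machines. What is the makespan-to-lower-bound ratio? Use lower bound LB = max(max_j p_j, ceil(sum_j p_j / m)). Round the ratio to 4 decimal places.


LPT order: [24, 22, 17, 11, 11, 11, 10]
Machine loads after assignment: [35, 33, 38]
LPT makespan = 38
Lower bound = max(max_job, ceil(total/3)) = max(24, 36) = 36
Ratio = 38 / 36 = 1.0556

1.0556


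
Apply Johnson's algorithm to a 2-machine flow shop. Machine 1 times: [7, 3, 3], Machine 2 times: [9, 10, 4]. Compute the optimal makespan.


Apply Johnson's rule:
  Group 1 (a <= b): [(2, 3, 10), (3, 3, 4), (1, 7, 9)]
  Group 2 (a > b): []
Optimal job order: [2, 3, 1]
Schedule:
  Job 2: M1 done at 3, M2 done at 13
  Job 3: M1 done at 6, M2 done at 17
  Job 1: M1 done at 13, M2 done at 26
Makespan = 26

26


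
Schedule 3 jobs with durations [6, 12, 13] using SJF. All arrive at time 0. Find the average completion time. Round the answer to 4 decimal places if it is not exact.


SJF order (ascending): [6, 12, 13]
Completion times:
  Job 1: burst=6, C=6
  Job 2: burst=12, C=18
  Job 3: burst=13, C=31
Average completion = 55/3 = 18.3333

18.3333
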